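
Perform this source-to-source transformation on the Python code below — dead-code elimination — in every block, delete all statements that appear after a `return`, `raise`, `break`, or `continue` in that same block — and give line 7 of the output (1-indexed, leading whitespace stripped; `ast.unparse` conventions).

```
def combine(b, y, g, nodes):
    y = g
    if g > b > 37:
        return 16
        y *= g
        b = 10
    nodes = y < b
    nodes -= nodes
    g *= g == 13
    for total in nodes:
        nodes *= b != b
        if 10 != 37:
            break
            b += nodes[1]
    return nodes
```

Transformed code:
def combine(b, y, g, nodes):
    y = g
    if g > b > 37:
        return 16
    nodes = y < b
    nodes -= nodes
    g *= g == 13
    for total in nodes:
        nodes *= b != b
        if 10 != 37:
            break
    return nodes

g *= g == 13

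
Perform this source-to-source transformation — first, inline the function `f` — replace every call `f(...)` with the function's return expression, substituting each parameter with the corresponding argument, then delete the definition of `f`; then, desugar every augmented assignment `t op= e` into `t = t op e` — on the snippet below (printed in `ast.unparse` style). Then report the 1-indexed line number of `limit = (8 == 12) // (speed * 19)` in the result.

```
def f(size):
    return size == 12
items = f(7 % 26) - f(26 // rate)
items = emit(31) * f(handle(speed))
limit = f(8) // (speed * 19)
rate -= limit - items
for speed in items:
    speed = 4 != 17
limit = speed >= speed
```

Transformed code:
items = (7 % 26 == 12) - (26 // rate == 12)
items = emit(31) * (handle(speed) == 12)
limit = (8 == 12) // (speed * 19)
rate = rate - (limit - items)
for speed in items:
    speed = 4 != 17
limit = speed >= speed

3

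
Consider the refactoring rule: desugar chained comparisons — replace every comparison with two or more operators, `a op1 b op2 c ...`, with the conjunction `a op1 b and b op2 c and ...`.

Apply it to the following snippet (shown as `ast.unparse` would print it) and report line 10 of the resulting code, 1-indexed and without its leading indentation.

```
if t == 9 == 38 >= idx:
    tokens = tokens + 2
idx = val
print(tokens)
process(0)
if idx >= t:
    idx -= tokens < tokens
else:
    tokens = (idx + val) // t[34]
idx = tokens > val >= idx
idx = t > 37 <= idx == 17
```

Transformed code:
if t == 9 and 9 == 38 and (38 >= idx):
    tokens = tokens + 2
idx = val
print(tokens)
process(0)
if idx >= t:
    idx -= tokens < tokens
else:
    tokens = (idx + val) // t[34]
idx = tokens > val and val >= idx
idx = t > 37 and 37 <= idx and (idx == 17)

idx = tokens > val and val >= idx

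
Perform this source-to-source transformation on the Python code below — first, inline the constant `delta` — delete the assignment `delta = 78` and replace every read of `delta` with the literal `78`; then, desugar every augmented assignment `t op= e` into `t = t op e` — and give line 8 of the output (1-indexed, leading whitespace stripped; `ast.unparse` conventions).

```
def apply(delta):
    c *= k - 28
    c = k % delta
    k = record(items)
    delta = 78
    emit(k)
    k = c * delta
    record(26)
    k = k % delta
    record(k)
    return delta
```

k = k % 78

Transformed code:
def apply(delta):
    c = c * (k - 28)
    c = k % 78
    k = record(items)
    emit(k)
    k = c * 78
    record(26)
    k = k % 78
    record(k)
    return 78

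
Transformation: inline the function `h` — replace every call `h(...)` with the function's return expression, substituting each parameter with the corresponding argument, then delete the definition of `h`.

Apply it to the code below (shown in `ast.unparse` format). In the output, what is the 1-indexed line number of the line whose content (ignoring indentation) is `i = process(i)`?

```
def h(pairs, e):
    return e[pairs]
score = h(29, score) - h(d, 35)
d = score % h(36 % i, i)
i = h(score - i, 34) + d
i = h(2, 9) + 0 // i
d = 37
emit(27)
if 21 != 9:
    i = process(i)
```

8

Transformed code:
score = score[29] - 35[d]
d = score % i[36 % i]
i = 34[score - i] + d
i = 9[2] + 0 // i
d = 37
emit(27)
if 21 != 9:
    i = process(i)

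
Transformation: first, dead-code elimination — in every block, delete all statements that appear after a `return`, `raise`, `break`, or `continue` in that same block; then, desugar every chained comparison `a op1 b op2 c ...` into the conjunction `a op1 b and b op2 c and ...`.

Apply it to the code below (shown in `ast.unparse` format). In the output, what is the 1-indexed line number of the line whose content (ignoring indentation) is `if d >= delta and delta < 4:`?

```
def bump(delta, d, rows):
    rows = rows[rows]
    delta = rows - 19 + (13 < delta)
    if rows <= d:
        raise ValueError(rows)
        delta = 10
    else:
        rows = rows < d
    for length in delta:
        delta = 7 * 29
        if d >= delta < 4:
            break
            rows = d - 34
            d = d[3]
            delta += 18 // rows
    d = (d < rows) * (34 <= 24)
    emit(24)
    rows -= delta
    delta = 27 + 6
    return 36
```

10

Transformed code:
def bump(delta, d, rows):
    rows = rows[rows]
    delta = rows - 19 + (13 < delta)
    if rows <= d:
        raise ValueError(rows)
    else:
        rows = rows < d
    for length in delta:
        delta = 7 * 29
        if d >= delta and delta < 4:
            break
    d = (d < rows) * (34 <= 24)
    emit(24)
    rows -= delta
    delta = 27 + 6
    return 36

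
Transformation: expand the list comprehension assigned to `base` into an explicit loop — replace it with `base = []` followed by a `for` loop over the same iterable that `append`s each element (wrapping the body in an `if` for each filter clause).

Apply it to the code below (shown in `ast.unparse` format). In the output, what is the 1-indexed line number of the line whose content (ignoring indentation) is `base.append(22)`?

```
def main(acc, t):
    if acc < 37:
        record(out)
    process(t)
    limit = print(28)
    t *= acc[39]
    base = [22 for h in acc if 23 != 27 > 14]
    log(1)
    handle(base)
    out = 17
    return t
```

Transformed code:
def main(acc, t):
    if acc < 37:
        record(out)
    process(t)
    limit = print(28)
    t *= acc[39]
    base = []
    for h in acc:
        if 23 != 27 > 14:
            base.append(22)
    log(1)
    handle(base)
    out = 17
    return t

10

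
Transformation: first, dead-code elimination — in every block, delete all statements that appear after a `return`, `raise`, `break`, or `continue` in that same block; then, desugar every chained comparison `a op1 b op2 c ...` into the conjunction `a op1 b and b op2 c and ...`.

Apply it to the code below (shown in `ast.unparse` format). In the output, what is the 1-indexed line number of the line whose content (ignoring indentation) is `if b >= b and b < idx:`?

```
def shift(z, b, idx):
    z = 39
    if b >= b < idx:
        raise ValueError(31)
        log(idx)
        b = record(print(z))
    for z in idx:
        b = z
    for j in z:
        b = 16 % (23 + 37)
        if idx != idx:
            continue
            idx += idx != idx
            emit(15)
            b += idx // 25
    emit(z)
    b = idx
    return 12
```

3

Transformed code:
def shift(z, b, idx):
    z = 39
    if b >= b and b < idx:
        raise ValueError(31)
    for z in idx:
        b = z
    for j in z:
        b = 16 % (23 + 37)
        if idx != idx:
            continue
    emit(z)
    b = idx
    return 12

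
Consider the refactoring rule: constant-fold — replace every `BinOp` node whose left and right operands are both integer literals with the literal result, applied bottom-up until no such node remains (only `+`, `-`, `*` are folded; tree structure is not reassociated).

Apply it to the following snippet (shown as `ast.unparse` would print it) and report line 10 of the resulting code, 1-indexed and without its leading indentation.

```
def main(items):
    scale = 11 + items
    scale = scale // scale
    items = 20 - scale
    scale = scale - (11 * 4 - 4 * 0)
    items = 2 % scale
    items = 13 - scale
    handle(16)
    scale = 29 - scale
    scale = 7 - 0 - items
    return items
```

Transformed code:
def main(items):
    scale = 11 + items
    scale = scale // scale
    items = 20 - scale
    scale = scale - 44
    items = 2 % scale
    items = 13 - scale
    handle(16)
    scale = 29 - scale
    scale = 7 - items
    return items

scale = 7 - items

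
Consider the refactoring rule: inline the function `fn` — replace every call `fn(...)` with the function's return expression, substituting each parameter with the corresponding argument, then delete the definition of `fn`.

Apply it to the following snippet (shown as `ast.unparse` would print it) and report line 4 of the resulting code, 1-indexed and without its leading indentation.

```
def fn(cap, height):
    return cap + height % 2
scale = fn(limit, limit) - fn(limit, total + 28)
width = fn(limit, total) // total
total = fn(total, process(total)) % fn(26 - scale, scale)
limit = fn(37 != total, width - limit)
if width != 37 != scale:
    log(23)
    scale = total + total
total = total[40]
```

limit = (37 != total) + (width - limit) % 2

Transformed code:
scale = limit + limit % 2 - (limit + (total + 28) % 2)
width = (limit + total % 2) // total
total = (total + process(total) % 2) % (26 - scale + scale % 2)
limit = (37 != total) + (width - limit) % 2
if width != 37 != scale:
    log(23)
    scale = total + total
total = total[40]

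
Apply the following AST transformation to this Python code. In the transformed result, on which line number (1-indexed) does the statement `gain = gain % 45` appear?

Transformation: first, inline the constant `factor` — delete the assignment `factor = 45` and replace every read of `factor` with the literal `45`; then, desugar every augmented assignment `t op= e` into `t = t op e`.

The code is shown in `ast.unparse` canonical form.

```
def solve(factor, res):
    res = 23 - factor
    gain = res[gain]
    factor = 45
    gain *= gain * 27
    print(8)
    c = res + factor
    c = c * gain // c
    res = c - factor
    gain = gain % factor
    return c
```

Transformed code:
def solve(factor, res):
    res = 23 - 45
    gain = res[gain]
    gain = gain * (gain * 27)
    print(8)
    c = res + 45
    c = c * gain // c
    res = c - 45
    gain = gain % 45
    return c

9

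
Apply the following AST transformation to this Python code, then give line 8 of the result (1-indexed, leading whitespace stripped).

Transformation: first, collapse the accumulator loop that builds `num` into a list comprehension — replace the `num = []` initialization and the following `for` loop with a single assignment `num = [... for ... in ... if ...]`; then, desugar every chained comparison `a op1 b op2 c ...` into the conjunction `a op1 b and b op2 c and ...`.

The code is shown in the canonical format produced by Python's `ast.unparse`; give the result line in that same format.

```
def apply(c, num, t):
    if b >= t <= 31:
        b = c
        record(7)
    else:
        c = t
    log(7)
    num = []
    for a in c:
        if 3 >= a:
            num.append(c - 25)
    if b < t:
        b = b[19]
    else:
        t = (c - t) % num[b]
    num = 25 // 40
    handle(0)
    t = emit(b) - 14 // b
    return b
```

num = [c - 25 for a in c if 3 >= a]

Transformed code:
def apply(c, num, t):
    if b >= t and t <= 31:
        b = c
        record(7)
    else:
        c = t
    log(7)
    num = [c - 25 for a in c if 3 >= a]
    if b < t:
        b = b[19]
    else:
        t = (c - t) % num[b]
    num = 25 // 40
    handle(0)
    t = emit(b) - 14 // b
    return b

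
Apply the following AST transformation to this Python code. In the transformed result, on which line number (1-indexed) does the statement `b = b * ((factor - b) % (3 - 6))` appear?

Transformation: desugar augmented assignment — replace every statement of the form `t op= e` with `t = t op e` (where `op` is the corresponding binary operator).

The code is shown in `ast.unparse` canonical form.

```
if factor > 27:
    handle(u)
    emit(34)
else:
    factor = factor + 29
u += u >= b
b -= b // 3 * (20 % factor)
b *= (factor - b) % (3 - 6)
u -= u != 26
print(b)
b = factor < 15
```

Transformed code:
if factor > 27:
    handle(u)
    emit(34)
else:
    factor = factor + 29
u = u + (u >= b)
b = b - b // 3 * (20 % factor)
b = b * ((factor - b) % (3 - 6))
u = u - (u != 26)
print(b)
b = factor < 15

8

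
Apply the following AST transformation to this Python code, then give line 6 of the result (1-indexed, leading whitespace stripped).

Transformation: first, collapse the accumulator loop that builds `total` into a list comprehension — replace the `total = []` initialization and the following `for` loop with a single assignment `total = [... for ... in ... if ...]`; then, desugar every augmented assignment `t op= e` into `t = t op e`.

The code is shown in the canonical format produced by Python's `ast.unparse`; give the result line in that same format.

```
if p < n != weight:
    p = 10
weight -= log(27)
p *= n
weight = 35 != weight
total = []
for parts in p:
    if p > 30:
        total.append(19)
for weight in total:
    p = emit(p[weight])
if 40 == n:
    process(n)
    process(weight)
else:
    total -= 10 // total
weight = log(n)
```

Transformed code:
if p < n != weight:
    p = 10
weight = weight - log(27)
p = p * n
weight = 35 != weight
total = [19 for parts in p if p > 30]
for weight in total:
    p = emit(p[weight])
if 40 == n:
    process(n)
    process(weight)
else:
    total = total - 10 // total
weight = log(n)

total = [19 for parts in p if p > 30]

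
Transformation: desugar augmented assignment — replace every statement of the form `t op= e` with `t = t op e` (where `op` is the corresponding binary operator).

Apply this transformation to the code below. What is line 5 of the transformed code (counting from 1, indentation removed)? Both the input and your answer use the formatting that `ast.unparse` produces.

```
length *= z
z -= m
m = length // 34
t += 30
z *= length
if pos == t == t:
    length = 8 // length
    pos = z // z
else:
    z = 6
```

Transformed code:
length = length * z
z = z - m
m = length // 34
t = t + 30
z = z * length
if pos == t == t:
    length = 8 // length
    pos = z // z
else:
    z = 6

z = z * length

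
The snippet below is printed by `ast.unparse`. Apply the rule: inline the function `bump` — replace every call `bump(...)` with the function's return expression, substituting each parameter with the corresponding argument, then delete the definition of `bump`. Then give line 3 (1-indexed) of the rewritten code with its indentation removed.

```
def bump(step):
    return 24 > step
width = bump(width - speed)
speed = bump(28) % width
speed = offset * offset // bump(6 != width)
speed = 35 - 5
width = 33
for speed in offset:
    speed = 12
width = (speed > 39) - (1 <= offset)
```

speed = offset * offset // (24 > (6 != width))

Transformed code:
width = 24 > width - speed
speed = (24 > 28) % width
speed = offset * offset // (24 > (6 != width))
speed = 35 - 5
width = 33
for speed in offset:
    speed = 12
width = (speed > 39) - (1 <= offset)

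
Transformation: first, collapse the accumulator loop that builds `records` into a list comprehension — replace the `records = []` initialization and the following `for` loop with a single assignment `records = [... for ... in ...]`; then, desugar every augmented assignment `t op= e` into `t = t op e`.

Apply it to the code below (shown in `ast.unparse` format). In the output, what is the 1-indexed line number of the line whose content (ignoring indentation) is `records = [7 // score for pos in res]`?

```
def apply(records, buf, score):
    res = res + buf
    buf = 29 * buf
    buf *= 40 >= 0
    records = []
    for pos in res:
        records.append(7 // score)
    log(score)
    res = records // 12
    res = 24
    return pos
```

Transformed code:
def apply(records, buf, score):
    res = res + buf
    buf = 29 * buf
    buf = buf * (40 >= 0)
    records = [7 // score for pos in res]
    log(score)
    res = records // 12
    res = 24
    return pos

5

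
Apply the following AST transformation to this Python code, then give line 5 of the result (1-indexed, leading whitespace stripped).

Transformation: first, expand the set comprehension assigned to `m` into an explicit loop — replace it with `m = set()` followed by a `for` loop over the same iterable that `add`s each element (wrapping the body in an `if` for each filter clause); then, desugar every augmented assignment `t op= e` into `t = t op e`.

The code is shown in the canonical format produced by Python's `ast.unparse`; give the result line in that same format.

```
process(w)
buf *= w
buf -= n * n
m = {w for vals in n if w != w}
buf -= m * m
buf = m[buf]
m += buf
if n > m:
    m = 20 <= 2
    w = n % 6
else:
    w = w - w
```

for vals in n:

Transformed code:
process(w)
buf = buf * w
buf = buf - n * n
m = set()
for vals in n:
    if w != w:
        m.add(w)
buf = buf - m * m
buf = m[buf]
m = m + buf
if n > m:
    m = 20 <= 2
    w = n % 6
else:
    w = w - w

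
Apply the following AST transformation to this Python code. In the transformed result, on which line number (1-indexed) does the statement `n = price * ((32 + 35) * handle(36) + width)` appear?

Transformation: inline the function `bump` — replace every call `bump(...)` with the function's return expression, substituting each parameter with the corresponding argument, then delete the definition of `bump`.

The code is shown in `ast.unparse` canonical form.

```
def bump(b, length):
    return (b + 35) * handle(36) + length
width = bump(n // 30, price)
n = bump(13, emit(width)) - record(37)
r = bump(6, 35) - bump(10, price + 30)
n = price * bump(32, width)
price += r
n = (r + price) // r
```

4

Transformed code:
width = (n // 30 + 35) * handle(36) + price
n = (13 + 35) * handle(36) + emit(width) - record(37)
r = (6 + 35) * handle(36) + 35 - ((10 + 35) * handle(36) + (price + 30))
n = price * ((32 + 35) * handle(36) + width)
price += r
n = (r + price) // r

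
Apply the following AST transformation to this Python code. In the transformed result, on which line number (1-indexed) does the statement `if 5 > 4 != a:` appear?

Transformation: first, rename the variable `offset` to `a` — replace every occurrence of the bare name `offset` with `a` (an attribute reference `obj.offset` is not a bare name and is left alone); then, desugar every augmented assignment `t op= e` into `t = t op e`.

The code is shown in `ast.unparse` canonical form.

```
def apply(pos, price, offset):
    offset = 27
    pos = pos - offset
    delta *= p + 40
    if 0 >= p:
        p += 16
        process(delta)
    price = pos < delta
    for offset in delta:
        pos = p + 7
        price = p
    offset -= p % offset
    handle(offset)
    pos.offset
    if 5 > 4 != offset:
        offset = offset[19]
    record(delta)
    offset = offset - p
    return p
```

Transformed code:
def apply(pos, price, a):
    a = 27
    pos = pos - a
    delta = delta * (p + 40)
    if 0 >= p:
        p = p + 16
        process(delta)
    price = pos < delta
    for a in delta:
        pos = p + 7
        price = p
    a = a - p % a
    handle(a)
    pos.offset
    if 5 > 4 != a:
        a = a[19]
    record(delta)
    a = a - p
    return p

15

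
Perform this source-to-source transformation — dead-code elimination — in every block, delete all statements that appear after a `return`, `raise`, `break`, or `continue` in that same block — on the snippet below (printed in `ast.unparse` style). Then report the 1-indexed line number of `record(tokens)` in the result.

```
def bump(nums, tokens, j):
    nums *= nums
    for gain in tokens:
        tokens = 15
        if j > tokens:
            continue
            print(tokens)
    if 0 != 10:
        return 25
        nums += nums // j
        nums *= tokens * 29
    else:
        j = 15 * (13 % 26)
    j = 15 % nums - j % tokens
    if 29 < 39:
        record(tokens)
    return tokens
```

Transformed code:
def bump(nums, tokens, j):
    nums *= nums
    for gain in tokens:
        tokens = 15
        if j > tokens:
            continue
    if 0 != 10:
        return 25
    else:
        j = 15 * (13 % 26)
    j = 15 % nums - j % tokens
    if 29 < 39:
        record(tokens)
    return tokens

13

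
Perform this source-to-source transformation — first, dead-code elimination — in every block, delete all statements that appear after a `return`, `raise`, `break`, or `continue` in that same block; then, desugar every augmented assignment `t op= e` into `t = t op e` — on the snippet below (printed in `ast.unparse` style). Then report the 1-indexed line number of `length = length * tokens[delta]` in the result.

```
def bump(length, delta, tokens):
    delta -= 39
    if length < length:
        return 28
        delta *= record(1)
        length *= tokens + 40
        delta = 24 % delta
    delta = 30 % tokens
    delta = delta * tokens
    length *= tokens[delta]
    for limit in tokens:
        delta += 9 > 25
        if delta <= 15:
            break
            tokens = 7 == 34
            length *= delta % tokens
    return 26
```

7

Transformed code:
def bump(length, delta, tokens):
    delta = delta - 39
    if length < length:
        return 28
    delta = 30 % tokens
    delta = delta * tokens
    length = length * tokens[delta]
    for limit in tokens:
        delta = delta + (9 > 25)
        if delta <= 15:
            break
    return 26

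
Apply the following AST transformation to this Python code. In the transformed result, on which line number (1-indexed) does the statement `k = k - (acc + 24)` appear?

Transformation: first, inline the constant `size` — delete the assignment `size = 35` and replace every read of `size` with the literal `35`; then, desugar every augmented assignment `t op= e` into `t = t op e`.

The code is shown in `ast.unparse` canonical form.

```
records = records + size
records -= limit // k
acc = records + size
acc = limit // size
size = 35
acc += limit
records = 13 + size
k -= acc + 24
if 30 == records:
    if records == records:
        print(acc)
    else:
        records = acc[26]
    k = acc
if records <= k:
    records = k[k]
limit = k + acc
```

7

Transformed code:
records = records + 35
records = records - limit // k
acc = records + 35
acc = limit // 35
acc = acc + limit
records = 13 + 35
k = k - (acc + 24)
if 30 == records:
    if records == records:
        print(acc)
    else:
        records = acc[26]
    k = acc
if records <= k:
    records = k[k]
limit = k + acc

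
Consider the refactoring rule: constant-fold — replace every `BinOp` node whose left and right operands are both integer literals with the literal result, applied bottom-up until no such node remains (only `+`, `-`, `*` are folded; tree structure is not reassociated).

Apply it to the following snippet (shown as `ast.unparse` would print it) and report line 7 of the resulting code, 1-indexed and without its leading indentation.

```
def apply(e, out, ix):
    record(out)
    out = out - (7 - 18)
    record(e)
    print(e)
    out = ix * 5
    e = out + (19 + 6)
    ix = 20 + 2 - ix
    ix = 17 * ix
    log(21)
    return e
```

e = out + 25

Transformed code:
def apply(e, out, ix):
    record(out)
    out = out - -11
    record(e)
    print(e)
    out = ix * 5
    e = out + 25
    ix = 22 - ix
    ix = 17 * ix
    log(21)
    return e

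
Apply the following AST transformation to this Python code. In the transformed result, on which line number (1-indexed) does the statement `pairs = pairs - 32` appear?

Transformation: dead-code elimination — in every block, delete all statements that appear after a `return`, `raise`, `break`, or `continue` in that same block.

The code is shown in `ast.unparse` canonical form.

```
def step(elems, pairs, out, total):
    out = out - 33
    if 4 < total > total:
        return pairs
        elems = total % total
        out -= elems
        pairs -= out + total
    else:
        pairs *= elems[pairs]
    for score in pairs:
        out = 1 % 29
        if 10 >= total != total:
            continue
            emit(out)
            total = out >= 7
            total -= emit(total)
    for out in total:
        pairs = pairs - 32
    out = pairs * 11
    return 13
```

Transformed code:
def step(elems, pairs, out, total):
    out = out - 33
    if 4 < total > total:
        return pairs
    else:
        pairs *= elems[pairs]
    for score in pairs:
        out = 1 % 29
        if 10 >= total != total:
            continue
    for out in total:
        pairs = pairs - 32
    out = pairs * 11
    return 13

12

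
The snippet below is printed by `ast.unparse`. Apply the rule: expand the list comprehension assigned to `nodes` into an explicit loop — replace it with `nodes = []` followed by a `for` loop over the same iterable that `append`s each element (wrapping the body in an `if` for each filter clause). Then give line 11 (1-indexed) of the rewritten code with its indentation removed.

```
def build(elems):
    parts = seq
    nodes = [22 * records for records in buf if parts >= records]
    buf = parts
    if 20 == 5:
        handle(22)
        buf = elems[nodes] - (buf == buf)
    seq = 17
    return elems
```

Transformed code:
def build(elems):
    parts = seq
    nodes = []
    for records in buf:
        if parts >= records:
            nodes.append(22 * records)
    buf = parts
    if 20 == 5:
        handle(22)
        buf = elems[nodes] - (buf == buf)
    seq = 17
    return elems

seq = 17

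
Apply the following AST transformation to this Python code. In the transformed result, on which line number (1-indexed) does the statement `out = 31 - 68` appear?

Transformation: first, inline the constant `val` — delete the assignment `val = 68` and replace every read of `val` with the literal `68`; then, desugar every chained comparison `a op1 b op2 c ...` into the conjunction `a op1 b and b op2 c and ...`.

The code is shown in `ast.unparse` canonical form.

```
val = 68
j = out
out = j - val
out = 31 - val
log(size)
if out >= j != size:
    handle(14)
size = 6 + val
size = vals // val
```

3

Transformed code:
j = out
out = j - 68
out = 31 - 68
log(size)
if out >= j and j != size:
    handle(14)
size = 6 + 68
size = vals // 68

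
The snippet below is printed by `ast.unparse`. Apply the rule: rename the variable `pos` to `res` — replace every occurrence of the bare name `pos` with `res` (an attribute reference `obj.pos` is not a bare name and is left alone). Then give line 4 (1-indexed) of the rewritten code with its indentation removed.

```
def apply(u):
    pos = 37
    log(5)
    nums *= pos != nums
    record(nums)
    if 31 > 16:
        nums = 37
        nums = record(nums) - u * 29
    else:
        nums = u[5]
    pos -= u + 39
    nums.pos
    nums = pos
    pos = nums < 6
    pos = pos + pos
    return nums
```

nums *= res != nums

Transformed code:
def apply(u):
    res = 37
    log(5)
    nums *= res != nums
    record(nums)
    if 31 > 16:
        nums = 37
        nums = record(nums) - u * 29
    else:
        nums = u[5]
    res -= u + 39
    nums.pos
    nums = res
    res = nums < 6
    res = res + res
    return nums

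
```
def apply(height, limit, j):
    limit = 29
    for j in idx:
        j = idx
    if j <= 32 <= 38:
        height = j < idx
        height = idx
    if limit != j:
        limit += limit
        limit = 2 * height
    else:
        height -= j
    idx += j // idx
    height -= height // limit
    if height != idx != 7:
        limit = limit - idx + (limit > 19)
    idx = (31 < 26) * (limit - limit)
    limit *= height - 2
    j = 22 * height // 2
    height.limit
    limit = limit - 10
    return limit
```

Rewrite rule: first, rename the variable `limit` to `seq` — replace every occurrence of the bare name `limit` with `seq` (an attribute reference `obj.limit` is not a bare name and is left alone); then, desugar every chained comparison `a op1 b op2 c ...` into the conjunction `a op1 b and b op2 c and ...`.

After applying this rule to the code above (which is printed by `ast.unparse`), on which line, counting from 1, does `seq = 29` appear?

Transformed code:
def apply(height, seq, j):
    seq = 29
    for j in idx:
        j = idx
    if j <= 32 and 32 <= 38:
        height = j < idx
        height = idx
    if seq != j:
        seq += seq
        seq = 2 * height
    else:
        height -= j
    idx += j // idx
    height -= height // seq
    if height != idx and idx != 7:
        seq = seq - idx + (seq > 19)
    idx = (31 < 26) * (seq - seq)
    seq *= height - 2
    j = 22 * height // 2
    height.limit
    seq = seq - 10
    return seq

2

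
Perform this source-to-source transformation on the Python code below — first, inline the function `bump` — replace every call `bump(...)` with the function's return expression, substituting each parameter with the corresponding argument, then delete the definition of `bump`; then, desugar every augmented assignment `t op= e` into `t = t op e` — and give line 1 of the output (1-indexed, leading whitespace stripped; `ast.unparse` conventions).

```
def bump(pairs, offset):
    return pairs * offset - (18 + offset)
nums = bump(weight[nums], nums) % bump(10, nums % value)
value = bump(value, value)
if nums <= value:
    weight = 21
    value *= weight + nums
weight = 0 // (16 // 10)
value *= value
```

Transformed code:
nums = (weight[nums] * nums - (18 + nums)) % (10 * (nums % value) - (18 + nums % value))
value = value * value - (18 + value)
if nums <= value:
    weight = 21
    value = value * (weight + nums)
weight = 0 // (16 // 10)
value = value * value

nums = (weight[nums] * nums - (18 + nums)) % (10 * (nums % value) - (18 + nums % value))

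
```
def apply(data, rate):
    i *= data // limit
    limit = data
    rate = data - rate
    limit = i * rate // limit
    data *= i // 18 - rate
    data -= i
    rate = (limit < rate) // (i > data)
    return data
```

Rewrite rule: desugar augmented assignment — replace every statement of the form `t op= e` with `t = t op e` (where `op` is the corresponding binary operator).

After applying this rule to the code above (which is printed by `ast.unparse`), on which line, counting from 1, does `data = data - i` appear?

7

Transformed code:
def apply(data, rate):
    i = i * (data // limit)
    limit = data
    rate = data - rate
    limit = i * rate // limit
    data = data * (i // 18 - rate)
    data = data - i
    rate = (limit < rate) // (i > data)
    return data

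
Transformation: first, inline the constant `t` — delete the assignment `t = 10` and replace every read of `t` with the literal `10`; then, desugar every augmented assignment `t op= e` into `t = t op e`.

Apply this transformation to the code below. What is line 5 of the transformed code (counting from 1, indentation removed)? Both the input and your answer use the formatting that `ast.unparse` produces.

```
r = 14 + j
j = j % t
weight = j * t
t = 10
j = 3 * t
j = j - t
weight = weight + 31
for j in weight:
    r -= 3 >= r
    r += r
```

Transformed code:
r = 14 + j
j = j % 10
weight = j * 10
j = 3 * 10
j = j - 10
weight = weight + 31
for j in weight:
    r = r - (3 >= r)
    r = r + r

j = j - 10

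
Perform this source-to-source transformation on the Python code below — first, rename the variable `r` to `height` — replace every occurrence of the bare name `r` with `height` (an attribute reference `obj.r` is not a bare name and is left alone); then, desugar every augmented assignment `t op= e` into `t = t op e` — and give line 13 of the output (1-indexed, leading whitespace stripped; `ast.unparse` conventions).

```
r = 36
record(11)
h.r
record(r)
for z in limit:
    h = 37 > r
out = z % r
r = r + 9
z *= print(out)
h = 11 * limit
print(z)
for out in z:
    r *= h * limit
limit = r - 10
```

Transformed code:
height = 36
record(11)
h.r
record(height)
for z in limit:
    h = 37 > height
out = z % height
height = height + 9
z = z * print(out)
h = 11 * limit
print(z)
for out in z:
    height = height * (h * limit)
limit = height - 10

height = height * (h * limit)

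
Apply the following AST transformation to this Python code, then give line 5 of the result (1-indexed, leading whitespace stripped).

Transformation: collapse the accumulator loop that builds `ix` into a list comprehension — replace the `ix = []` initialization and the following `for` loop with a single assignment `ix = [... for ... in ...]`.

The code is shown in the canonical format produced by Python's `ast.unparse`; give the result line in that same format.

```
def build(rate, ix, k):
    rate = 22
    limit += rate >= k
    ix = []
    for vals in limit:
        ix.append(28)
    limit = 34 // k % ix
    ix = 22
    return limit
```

Transformed code:
def build(rate, ix, k):
    rate = 22
    limit += rate >= k
    ix = [28 for vals in limit]
    limit = 34 // k % ix
    ix = 22
    return limit

limit = 34 // k % ix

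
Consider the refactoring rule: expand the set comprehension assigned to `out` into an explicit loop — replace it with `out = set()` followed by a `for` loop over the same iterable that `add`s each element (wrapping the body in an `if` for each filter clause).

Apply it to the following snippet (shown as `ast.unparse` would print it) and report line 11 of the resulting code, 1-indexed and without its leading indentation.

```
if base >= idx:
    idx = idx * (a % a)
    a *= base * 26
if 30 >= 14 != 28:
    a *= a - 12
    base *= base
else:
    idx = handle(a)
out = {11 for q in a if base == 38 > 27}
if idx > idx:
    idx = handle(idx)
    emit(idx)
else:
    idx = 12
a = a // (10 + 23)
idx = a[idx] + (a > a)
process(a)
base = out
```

if base == 38 > 27:

Transformed code:
if base >= idx:
    idx = idx * (a % a)
    a *= base * 26
if 30 >= 14 != 28:
    a *= a - 12
    base *= base
else:
    idx = handle(a)
out = set()
for q in a:
    if base == 38 > 27:
        out.add(11)
if idx > idx:
    idx = handle(idx)
    emit(idx)
else:
    idx = 12
a = a // (10 + 23)
idx = a[idx] + (a > a)
process(a)
base = out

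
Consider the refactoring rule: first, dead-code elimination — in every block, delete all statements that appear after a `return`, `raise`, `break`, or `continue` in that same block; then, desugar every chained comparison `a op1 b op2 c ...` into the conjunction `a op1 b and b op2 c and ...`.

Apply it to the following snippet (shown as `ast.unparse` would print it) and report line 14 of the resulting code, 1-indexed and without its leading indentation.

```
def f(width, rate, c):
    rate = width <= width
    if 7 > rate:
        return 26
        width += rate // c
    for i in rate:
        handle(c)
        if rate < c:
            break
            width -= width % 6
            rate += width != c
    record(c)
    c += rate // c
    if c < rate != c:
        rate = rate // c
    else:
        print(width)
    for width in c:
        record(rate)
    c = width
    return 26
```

print(width)

Transformed code:
def f(width, rate, c):
    rate = width <= width
    if 7 > rate:
        return 26
    for i in rate:
        handle(c)
        if rate < c:
            break
    record(c)
    c += rate // c
    if c < rate and rate != c:
        rate = rate // c
    else:
        print(width)
    for width in c:
        record(rate)
    c = width
    return 26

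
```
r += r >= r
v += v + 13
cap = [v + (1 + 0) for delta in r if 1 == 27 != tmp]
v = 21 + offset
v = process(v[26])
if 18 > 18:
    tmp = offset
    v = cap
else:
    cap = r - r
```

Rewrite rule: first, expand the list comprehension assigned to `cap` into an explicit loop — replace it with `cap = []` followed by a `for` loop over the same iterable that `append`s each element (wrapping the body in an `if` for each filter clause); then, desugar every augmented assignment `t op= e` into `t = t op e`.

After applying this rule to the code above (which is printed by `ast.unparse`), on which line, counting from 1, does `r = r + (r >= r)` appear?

Transformed code:
r = r + (r >= r)
v = v + (v + 13)
cap = []
for delta in r:
    if 1 == 27 != tmp:
        cap.append(v + (1 + 0))
v = 21 + offset
v = process(v[26])
if 18 > 18:
    tmp = offset
    v = cap
else:
    cap = r - r

1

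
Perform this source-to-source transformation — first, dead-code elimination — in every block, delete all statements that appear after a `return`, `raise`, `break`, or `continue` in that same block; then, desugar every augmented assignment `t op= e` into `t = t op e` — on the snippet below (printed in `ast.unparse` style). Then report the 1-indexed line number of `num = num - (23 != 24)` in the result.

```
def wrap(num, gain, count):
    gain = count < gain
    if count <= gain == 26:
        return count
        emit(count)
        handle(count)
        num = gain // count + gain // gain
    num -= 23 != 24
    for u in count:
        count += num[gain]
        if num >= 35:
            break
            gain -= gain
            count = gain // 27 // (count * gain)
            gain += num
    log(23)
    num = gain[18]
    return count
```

Transformed code:
def wrap(num, gain, count):
    gain = count < gain
    if count <= gain == 26:
        return count
    num = num - (23 != 24)
    for u in count:
        count = count + num[gain]
        if num >= 35:
            break
    log(23)
    num = gain[18]
    return count

5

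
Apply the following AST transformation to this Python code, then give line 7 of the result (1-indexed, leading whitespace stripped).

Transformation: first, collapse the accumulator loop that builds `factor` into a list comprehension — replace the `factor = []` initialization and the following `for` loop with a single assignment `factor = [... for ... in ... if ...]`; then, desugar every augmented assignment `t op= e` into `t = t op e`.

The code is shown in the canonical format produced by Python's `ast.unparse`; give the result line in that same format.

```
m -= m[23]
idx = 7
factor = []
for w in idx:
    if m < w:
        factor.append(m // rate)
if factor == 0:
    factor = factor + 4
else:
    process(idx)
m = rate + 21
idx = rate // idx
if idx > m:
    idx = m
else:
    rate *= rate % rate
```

process(idx)

Transformed code:
m = m - m[23]
idx = 7
factor = [m // rate for w in idx if m < w]
if factor == 0:
    factor = factor + 4
else:
    process(idx)
m = rate + 21
idx = rate // idx
if idx > m:
    idx = m
else:
    rate = rate * (rate % rate)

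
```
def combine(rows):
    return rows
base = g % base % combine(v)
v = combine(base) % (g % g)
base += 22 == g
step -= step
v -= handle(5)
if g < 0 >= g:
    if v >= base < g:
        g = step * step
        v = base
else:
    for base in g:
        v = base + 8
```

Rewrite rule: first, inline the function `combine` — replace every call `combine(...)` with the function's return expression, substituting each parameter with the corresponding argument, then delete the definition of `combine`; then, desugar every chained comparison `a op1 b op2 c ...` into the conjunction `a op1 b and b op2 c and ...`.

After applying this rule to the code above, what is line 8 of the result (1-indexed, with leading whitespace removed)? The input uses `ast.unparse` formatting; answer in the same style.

Transformed code:
base = g % base % v
v = base % (g % g)
base += 22 == g
step -= step
v -= handle(5)
if g < 0 and 0 >= g:
    if v >= base and base < g:
        g = step * step
        v = base
else:
    for base in g:
        v = base + 8

g = step * step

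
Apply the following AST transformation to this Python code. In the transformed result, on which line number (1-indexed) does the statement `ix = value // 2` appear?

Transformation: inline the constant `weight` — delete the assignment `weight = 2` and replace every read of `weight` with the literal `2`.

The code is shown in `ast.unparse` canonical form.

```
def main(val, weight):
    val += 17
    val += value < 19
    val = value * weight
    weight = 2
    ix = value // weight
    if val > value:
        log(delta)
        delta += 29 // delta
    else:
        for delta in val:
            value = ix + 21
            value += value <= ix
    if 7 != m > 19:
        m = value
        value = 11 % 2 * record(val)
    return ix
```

5

Transformed code:
def main(val, weight):
    val += 17
    val += value < 19
    val = value * 2
    ix = value // 2
    if val > value:
        log(delta)
        delta += 29 // delta
    else:
        for delta in val:
            value = ix + 21
            value += value <= ix
    if 7 != m > 19:
        m = value
        value = 11 % 2 * record(val)
    return ix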